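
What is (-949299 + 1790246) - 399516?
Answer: 441431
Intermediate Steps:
(-949299 + 1790246) - 399516 = 840947 - 399516 = 441431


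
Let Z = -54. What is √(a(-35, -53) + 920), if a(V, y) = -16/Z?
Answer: 4*√4659/9 ≈ 30.336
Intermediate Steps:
a(V, y) = 8/27 (a(V, y) = -16/(-54) = -16*(-1/54) = 8/27)
√(a(-35, -53) + 920) = √(8/27 + 920) = √(24848/27) = 4*√4659/9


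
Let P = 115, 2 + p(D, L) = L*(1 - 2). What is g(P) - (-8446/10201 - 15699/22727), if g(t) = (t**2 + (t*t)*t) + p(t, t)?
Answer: 355636097667582/231838127 ≈ 1.5340e+6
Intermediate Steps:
p(D, L) = -2 - L (p(D, L) = -2 + L*(1 - 2) = -2 + L*(-1) = -2 - L)
g(t) = -2 + t**2 + t**3 - t (g(t) = (t**2 + (t*t)*t) + (-2 - t) = (t**2 + t**2*t) + (-2 - t) = (t**2 + t**3) + (-2 - t) = -2 + t**2 + t**3 - t)
g(P) - (-8446/10201 - 15699/22727) = (-2 + 115**2 + 115**3 - 1*115) - (-8446/10201 - 15699/22727) = (-2 + 13225 + 1520875 - 115) - (-8446*1/10201 - 15699*1/22727) = 1533983 - (-8446/10201 - 15699/22727) = 1533983 - 1*(-352097741/231838127) = 1533983 + 352097741/231838127 = 355636097667582/231838127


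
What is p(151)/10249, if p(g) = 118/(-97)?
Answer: -118/994153 ≈ -0.00011869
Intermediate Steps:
p(g) = -118/97 (p(g) = 118*(-1/97) = -118/97)
p(151)/10249 = -118/97/10249 = -118/97*1/10249 = -118/994153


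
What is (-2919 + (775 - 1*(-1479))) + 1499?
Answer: 834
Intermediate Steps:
(-2919 + (775 - 1*(-1479))) + 1499 = (-2919 + (775 + 1479)) + 1499 = (-2919 + 2254) + 1499 = -665 + 1499 = 834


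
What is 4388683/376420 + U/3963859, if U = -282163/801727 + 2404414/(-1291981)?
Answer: 18019180090995208934620319/1545516068178884699273860 ≈ 11.659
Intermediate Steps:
U = -2292232857881/1035816051187 (U = -282163*1/801727 + 2404414*(-1/1291981) = -282163/801727 - 2404414/1291981 = -2292232857881/1035816051187 ≈ -2.2130)
4388683/376420 + U/3963859 = 4388683/376420 - 2292232857881/1035816051187/3963859 = 4388683*(1/376420) - 2292232857881/1035816051187*1/3963859 = 4388683/376420 - 2292232857881/4105828776842050633 = 18019180090995208934620319/1545516068178884699273860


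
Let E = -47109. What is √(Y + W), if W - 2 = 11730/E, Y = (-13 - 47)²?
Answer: 2*√222033730522/15703 ≈ 60.015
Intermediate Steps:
Y = 3600 (Y = (-60)² = 3600)
W = 27496/15703 (W = 2 + 11730/(-47109) = 2 + 11730*(-1/47109) = 2 - 3910/15703 = 27496/15703 ≈ 1.7510)
√(Y + W) = √(3600 + 27496/15703) = √(56558296/15703) = 2*√222033730522/15703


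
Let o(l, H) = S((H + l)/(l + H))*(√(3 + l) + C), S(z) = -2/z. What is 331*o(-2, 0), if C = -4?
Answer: 1986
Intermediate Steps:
o(l, H) = 8 - 2*√(3 + l) (o(l, H) = (-2*(l + H)/(H + l))*(√(3 + l) - 4) = (-2/((H + l)/(H + l)))*(-4 + √(3 + l)) = (-2/1)*(-4 + √(3 + l)) = (-2*1)*(-4 + √(3 + l)) = -2*(-4 + √(3 + l)) = 8 - 2*√(3 + l))
331*o(-2, 0) = 331*(8 - 2*√(3 - 2)) = 331*(8 - 2*√1) = 331*(8 - 2*1) = 331*(8 - 2) = 331*6 = 1986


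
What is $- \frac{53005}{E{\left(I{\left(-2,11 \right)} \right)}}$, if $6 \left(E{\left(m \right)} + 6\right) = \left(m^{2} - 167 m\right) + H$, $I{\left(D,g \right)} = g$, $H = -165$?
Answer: $\frac{106010}{639} \approx 165.9$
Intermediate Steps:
$E{\left(m \right)} = - \frac{67}{2} - \frac{167 m}{6} + \frac{m^{2}}{6}$ ($E{\left(m \right)} = -6 + \frac{\left(m^{2} - 167 m\right) - 165}{6} = -6 + \frac{-165 + m^{2} - 167 m}{6} = -6 - \left(\frac{55}{2} - \frac{m^{2}}{6} + \frac{167 m}{6}\right) = - \frac{67}{2} - \frac{167 m}{6} + \frac{m^{2}}{6}$)
$- \frac{53005}{E{\left(I{\left(-2,11 \right)} \right)}} = - \frac{53005}{- \frac{67}{2} - \frac{1837}{6} + \frac{11^{2}}{6}} = - \frac{53005}{- \frac{67}{2} - \frac{1837}{6} + \frac{1}{6} \cdot 121} = - \frac{53005}{- \frac{67}{2} - \frac{1837}{6} + \frac{121}{6}} = - \frac{53005}{- \frac{639}{2}} = \left(-53005\right) \left(- \frac{2}{639}\right) = \frac{106010}{639}$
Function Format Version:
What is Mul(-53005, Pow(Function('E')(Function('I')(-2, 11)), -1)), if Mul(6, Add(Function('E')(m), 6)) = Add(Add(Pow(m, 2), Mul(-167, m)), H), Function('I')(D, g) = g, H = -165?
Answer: Rational(106010, 639) ≈ 165.90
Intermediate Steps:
Function('E')(m) = Add(Rational(-67, 2), Mul(Rational(-167, 6), m), Mul(Rational(1, 6), Pow(m, 2))) (Function('E')(m) = Add(-6, Mul(Rational(1, 6), Add(Add(Pow(m, 2), Mul(-167, m)), -165))) = Add(-6, Mul(Rational(1, 6), Add(-165, Pow(m, 2), Mul(-167, m)))) = Add(-6, Add(Rational(-55, 2), Mul(Rational(-167, 6), m), Mul(Rational(1, 6), Pow(m, 2)))) = Add(Rational(-67, 2), Mul(Rational(-167, 6), m), Mul(Rational(1, 6), Pow(m, 2))))
Mul(-53005, Pow(Function('E')(Function('I')(-2, 11)), -1)) = Mul(-53005, Pow(Add(Rational(-67, 2), Mul(Rational(-167, 6), 11), Mul(Rational(1, 6), Pow(11, 2))), -1)) = Mul(-53005, Pow(Add(Rational(-67, 2), Rational(-1837, 6), Mul(Rational(1, 6), 121)), -1)) = Mul(-53005, Pow(Add(Rational(-67, 2), Rational(-1837, 6), Rational(121, 6)), -1)) = Mul(-53005, Pow(Rational(-639, 2), -1)) = Mul(-53005, Rational(-2, 639)) = Rational(106010, 639)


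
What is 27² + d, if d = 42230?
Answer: 42959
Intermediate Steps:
27² + d = 27² + 42230 = 729 + 42230 = 42959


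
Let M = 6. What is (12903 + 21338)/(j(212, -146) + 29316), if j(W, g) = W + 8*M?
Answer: 34241/29576 ≈ 1.1577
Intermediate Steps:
j(W, g) = 48 + W (j(W, g) = W + 8*6 = W + 48 = 48 + W)
(12903 + 21338)/(j(212, -146) + 29316) = (12903 + 21338)/((48 + 212) + 29316) = 34241/(260 + 29316) = 34241/29576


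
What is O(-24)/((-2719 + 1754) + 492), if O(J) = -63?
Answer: 63/473 ≈ 0.13319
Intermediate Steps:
O(-24)/((-2719 + 1754) + 492) = -63/((-2719 + 1754) + 492) = -63/(-965 + 492) = -63/(-473) = -63*(-1/473) = 63/473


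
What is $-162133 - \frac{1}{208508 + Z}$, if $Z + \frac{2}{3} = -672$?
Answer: $- \frac{101090898301}{623506} \approx -1.6213 \cdot 10^{5}$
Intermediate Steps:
$Z = - \frac{2018}{3}$ ($Z = - \frac{2}{3} - 672 = - \frac{2018}{3} \approx -672.67$)
$-162133 - \frac{1}{208508 + Z} = -162133 - \frac{1}{208508 - \frac{2018}{3}} = -162133 - \frac{1}{\frac{623506}{3}} = -162133 - \frac{3}{623506} = - \frac{101090898301}{623506}$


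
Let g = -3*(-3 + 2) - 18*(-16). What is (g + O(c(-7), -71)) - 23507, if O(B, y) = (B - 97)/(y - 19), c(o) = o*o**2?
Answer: -208900/9 ≈ -23211.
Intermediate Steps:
c(o) = o**3
g = 291 (g = -3*(-1) + 288 = 3 + 288 = 291)
O(B, y) = (-97 + B)/(-19 + y)
(g + O(c(-7), -71)) - 23507 = (291 + (-97 + (-7)**3)/(-19 - 71)) - 23507 = (291 + (-97 - 343)/(-90)) - 23507 = (291 - 1/90*(-440)) - 23507 = (291 + 44/9) - 23507 = 2663/9 - 23507 = -208900/9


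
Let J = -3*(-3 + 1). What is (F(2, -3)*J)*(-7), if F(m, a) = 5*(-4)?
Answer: 840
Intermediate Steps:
F(m, a) = -20
J = 6 (J = -3*(-2) = 6)
(F(2, -3)*J)*(-7) = -20*6*(-7) = -120*(-7) = 840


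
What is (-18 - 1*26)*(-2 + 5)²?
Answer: -396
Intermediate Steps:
(-18 - 1*26)*(-2 + 5)² = (-18 - 26)*3² = -44*9 = -396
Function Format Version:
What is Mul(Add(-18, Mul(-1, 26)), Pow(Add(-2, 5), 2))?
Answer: -396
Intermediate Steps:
Mul(Add(-18, Mul(-1, 26)), Pow(Add(-2, 5), 2)) = Mul(Add(-18, -26), Pow(3, 2)) = Mul(-44, 9) = -396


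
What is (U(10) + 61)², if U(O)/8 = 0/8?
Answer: 3721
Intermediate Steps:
U(O) = 0 (U(O) = 8*(0/8) = 8*(0*(⅛)) = 8*0 = 0)
(U(10) + 61)² = (0 + 61)² = 61² = 3721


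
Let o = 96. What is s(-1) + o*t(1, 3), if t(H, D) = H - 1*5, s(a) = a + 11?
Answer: -374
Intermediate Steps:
s(a) = 11 + a
t(H, D) = -5 + H (t(H, D) = H - 5 = -5 + H)
s(-1) + o*t(1, 3) = (11 - 1) + 96*(-5 + 1) = 10 + 96*(-4) = 10 - 384 = -374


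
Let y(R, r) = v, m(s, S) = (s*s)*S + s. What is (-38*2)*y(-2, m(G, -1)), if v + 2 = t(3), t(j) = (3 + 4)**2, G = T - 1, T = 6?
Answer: -3572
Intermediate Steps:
G = 5 (G = 6 - 1 = 5)
m(s, S) = s + S*s**2 (m(s, S) = s**2*S + s = S*s**2 + s = s + S*s**2)
t(j) = 49 (t(j) = 7**2 = 49)
v = 47 (v = -2 + 49 = 47)
y(R, r) = 47
(-38*2)*y(-2, m(G, -1)) = -38*2*47 = -76*47 = -3572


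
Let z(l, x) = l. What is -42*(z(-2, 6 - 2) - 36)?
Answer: 1596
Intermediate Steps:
-42*(z(-2, 6 - 2) - 36) = -42*(-2 - 36) = -42*(-38) = 1596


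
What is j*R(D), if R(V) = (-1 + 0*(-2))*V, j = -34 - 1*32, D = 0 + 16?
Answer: 1056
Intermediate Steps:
D = 16
j = -66 (j = -34 - 32 = -66)
R(V) = -V (R(V) = (-1 + 0)*V = -V)
j*R(D) = -(-66)*16 = -66*(-16) = 1056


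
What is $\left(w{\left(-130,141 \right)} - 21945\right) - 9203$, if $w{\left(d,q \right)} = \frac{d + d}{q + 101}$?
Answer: $- \frac{3769038}{121} \approx -31149.0$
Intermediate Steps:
$w{\left(d,q \right)} = \frac{2 d}{101 + q}$
$\left(w{\left(-130,141 \right)} - 21945\right) - 9203 = \left(2 \left(-130\right) \frac{1}{101 + 141} - 21945\right) - 9203 = \left(2 \left(-130\right) \frac{1}{242} - 21945\right) - 9203 = \left(- \frac{130}{121} - 21945\right) - 9203 = - \frac{2655475}{121} - 9203 = - \frac{3769038}{121}$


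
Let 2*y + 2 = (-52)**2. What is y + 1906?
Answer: 3257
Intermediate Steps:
y = 1351 (y = -1 + (1/2)*(-52)**2 = -1 + (1/2)*2704 = -1 + 1352 = 1351)
y + 1906 = 1351 + 1906 = 3257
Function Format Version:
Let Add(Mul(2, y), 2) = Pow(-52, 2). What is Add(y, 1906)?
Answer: 3257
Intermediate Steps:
y = 1351 (y = Add(-1, Mul(Rational(1, 2), Pow(-52, 2))) = Add(-1, Mul(Rational(1, 2), 2704)) = Add(-1, 1352) = 1351)
Add(y, 1906) = Add(1351, 1906) = 3257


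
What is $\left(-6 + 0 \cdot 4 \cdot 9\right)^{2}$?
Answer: $36$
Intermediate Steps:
$\left(-6 + 0 \cdot 4 \cdot 9\right)^{2} = \left(-6 + 0 \cdot 9\right)^{2} = \left(-6 + 0\right)^{2} = \left(-6\right)^{2} = 36$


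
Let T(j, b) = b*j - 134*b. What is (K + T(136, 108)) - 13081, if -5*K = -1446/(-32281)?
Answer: -2076476771/161405 ≈ -12865.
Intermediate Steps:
T(j, b) = -134*b + b*j
K = -1446/161405 (K = -(-1446)/(5*(-32281)) = -(-1446)*(-1)/(5*32281) = -1/5*1446/32281 = -1446/161405 ≈ -0.0089588)
(K + T(136, 108)) - 13081 = (-1446/161405 + 108*(-134 + 136)) - 13081 = (-1446/161405 + 108*2) - 13081 = (-1446/161405 + 216) - 13081 = 34862034/161405 - 13081 = -2076476771/161405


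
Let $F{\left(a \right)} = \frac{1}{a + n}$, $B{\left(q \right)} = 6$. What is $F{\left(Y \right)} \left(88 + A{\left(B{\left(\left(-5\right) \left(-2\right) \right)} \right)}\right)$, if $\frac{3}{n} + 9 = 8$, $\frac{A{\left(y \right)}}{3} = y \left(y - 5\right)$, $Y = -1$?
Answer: $- \frac{53}{2} \approx -26.5$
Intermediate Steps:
$A{\left(y \right)} = 3 y \left(-5 + y\right)$ ($A{\left(y \right)} = 3 y \left(y - 5\right) = 3 y \left(-5 + y\right)$)
$n = -3$ ($n = \frac{3}{-9 + 8} = \frac{3}{-1} = 3 \left(-1\right) = -3$)
$F{\left(a \right)} = \frac{1}{-3 + a}$ ($F{\left(a \right)} = \frac{1}{a - 3} = \frac{1}{-3 + a}$)
$F{\left(Y \right)} \left(88 + A{\left(B{\left(\left(-5\right) \left(-2\right) \right)} \right)}\right) = \frac{88 + 3 \cdot 6 \left(-5 + 6\right)}{-3 - 1} = \frac{88 + 3 \cdot 6 \cdot 1}{-4} = - \frac{88 + 18}{4} = \left(- \frac{1}{4}\right) 106 = - \frac{53}{2}$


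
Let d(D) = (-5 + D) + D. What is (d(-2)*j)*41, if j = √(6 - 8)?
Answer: -369*I*√2 ≈ -521.84*I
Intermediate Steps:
d(D) = -5 + 2*D
j = I*√2 (j = √(-2) = I*√2 ≈ 1.4142*I)
(d(-2)*j)*41 = ((-5 + 2*(-2))*(I*√2))*41 = ((-5 - 4)*(I*√2))*41 = -9*I*√2*41 = -369*I*√2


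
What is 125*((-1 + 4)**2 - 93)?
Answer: -10500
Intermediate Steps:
125*((-1 + 4)**2 - 93) = 125*(3**2 - 93) = 125*(9 - 93) = 125*(-84) = -10500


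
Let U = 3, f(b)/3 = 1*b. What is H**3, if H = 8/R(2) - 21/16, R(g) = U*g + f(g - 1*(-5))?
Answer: -84604519/80621568 ≈ -1.0494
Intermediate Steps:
f(b) = 3*b (f(b) = 3*(1*b) = 3*b)
R(g) = 15 + 6*g (R(g) = 3*g + 3*(g - 1*(-5)) = 3*g + 3*(g + 5) = 3*g + 3*(5 + g) = 3*g + (15 + 3*g) = 15 + 6*g)
H = -439/432 (H = 8/(15 + 6*2) - 21/16 = 8/(15 + 12) - 21*1/16 = 8/27 - 21/16 = -439/432 ≈ -1.0162)
H**3 = (-439/432)**3 = -84604519/80621568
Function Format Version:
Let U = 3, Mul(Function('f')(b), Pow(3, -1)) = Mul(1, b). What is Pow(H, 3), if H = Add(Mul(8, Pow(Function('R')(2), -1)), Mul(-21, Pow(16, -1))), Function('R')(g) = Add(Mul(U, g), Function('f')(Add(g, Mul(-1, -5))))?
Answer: Rational(-84604519, 80621568) ≈ -1.0494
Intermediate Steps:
Function('f')(b) = Mul(3, b) (Function('f')(b) = Mul(3, Mul(1, b)) = Mul(3, b))
Function('R')(g) = Add(15, Mul(6, g)) (Function('R')(g) = Add(Mul(3, g), Mul(3, Add(g, Mul(-1, -5)))) = Add(Mul(3, g), Mul(3, Add(g, 5))) = Add(Mul(3, g), Mul(3, Add(5, g))) = Add(Mul(3, g), Add(15, Mul(3, g))) = Add(15, Mul(6, g)))
H = Rational(-439, 432) (H = Add(Mul(8, Pow(Add(15, Mul(6, 2)), -1)), Mul(-21, Pow(16, -1))) = Add(Mul(8, Pow(Add(15, 12), -1)), Mul(-21, Rational(1, 16))) = Add(Mul(8, Pow(27, -1)), Rational(-21, 16)) = Add(Mul(8, Rational(1, 27)), Rational(-21, 16)) = Add(Rational(8, 27), Rational(-21, 16)) = Rational(-439, 432) ≈ -1.0162)
Pow(H, 3) = Pow(Rational(-439, 432), 3) = Rational(-84604519, 80621568)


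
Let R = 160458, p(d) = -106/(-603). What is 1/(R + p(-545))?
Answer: 603/96756280 ≈ 6.2322e-6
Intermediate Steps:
p(d) = 106/603 (p(d) = -106*(-1/603) = 106/603)
1/(R + p(-545)) = 1/(160458 + 106/603) = 1/(96756280/603) = 603/96756280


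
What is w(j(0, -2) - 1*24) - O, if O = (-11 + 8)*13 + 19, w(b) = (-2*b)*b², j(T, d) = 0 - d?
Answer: 21316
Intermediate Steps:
j(T, d) = -d
w(b) = -2*b³
O = -20 (O = -3*13 + 19 = -39 + 19 = -20)
w(j(0, -2) - 1*24) - O = -2*(-1*(-2) - 1*24)³ - 1*(-20) = -2*(2 - 24)³ + 20 = -2*(-22)³ + 20 = -2*(-10648) + 20 = 21296 + 20 = 21316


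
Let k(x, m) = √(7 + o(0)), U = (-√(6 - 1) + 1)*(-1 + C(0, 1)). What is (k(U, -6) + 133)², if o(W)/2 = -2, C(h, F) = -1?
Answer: (133 + √3)² ≈ 18153.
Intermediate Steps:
o(W) = -4 (o(W) = 2*(-2) = -4)
U = -2 + 2*√5 (U = (-√(6 - 1) + 1)*(-1 - 1) = (-√5 + 1)*(-2) = (1 - √5)*(-2) = -2 + 2*√5 ≈ 2.4721)
k(x, m) = √3 (k(x, m) = √(7 - 4) = √3)
(k(U, -6) + 133)² = (√3 + 133)² = (133 + √3)²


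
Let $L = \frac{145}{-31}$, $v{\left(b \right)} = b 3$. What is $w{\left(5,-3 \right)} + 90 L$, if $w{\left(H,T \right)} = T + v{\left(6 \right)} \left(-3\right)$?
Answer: $- \frac{14817}{31} \approx -477.97$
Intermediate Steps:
$v{\left(b \right)} = 3 b$
$w{\left(H,T \right)} = -54 + T$ ($w{\left(H,T \right)} = T + 3 \cdot 6 \left(-3\right) = T + 18 \left(-3\right) = T - 54 = -54 + T$)
$L = - \frac{145}{31}$ ($L = 145 \left(- \frac{1}{31}\right) = - \frac{145}{31} \approx -4.6774$)
$w{\left(5,-3 \right)} + 90 L = \left(-54 - 3\right) + 90 \left(- \frac{145}{31}\right) = -57 - \frac{13050}{31} = - \frac{14817}{31}$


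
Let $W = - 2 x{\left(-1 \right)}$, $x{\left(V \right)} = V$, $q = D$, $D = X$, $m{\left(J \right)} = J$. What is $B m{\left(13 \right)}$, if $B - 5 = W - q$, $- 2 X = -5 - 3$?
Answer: $39$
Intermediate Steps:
$X = 4$ ($X = - \frac{-5 - 3}{2} = \left(- \frac{1}{2}\right) \left(-8\right) = 4$)
$D = 4$
$q = 4$
$W = 2$ ($W = \left(-2\right) \left(-1\right) = 2$)
$B = 3$ ($B = 5 + \left(2 - 4\right) = 5 - 2 = 3$)
$B m{\left(13 \right)} = 3 \cdot 13 = 39$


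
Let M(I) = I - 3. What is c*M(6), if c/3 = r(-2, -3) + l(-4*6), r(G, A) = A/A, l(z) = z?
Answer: -207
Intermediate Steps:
r(G, A) = 1
M(I) = -3 + I
c = -69 (c = 3*(1 - 4*6) = 3*(1 - 24) = 3*(-23) = -69)
c*M(6) = -69*(-3 + 6) = -69*3 = -207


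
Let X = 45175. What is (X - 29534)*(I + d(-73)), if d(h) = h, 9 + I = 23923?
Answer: 372897081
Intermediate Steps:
I = 23914 (I = -9 + 23923 = 23914)
(X - 29534)*(I + d(-73)) = (45175 - 29534)*(23914 - 73) = 15641*23841 = 372897081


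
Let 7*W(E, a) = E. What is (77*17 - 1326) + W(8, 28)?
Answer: -111/7 ≈ -15.857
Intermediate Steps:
W(E, a) = E/7
(77*17 - 1326) + W(8, 28) = (77*17 - 1326) + (⅐)*8 = (1309 - 1326) + 8/7 = -17 + 8/7 = -111/7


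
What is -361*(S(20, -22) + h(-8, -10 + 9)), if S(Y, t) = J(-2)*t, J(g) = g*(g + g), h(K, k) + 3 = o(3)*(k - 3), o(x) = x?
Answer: 68951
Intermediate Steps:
h(K, k) = -12 + 3*k (h(K, k) = -3 + 3*(k - 3) = -3 + 3*(-3 + k) = -3 + (-9 + 3*k) = -12 + 3*k)
J(g) = 2*g² (J(g) = g*(2*g) = 2*g²)
S(Y, t) = 8*t (S(Y, t) = (2*(-2)²)*t = (2*4)*t = 8*t)
-361*(S(20, -22) + h(-8, -10 + 9)) = -361*(8*(-22) + (-12 + 3*(-10 + 9))) = -361*(-176 + (-12 + 3*(-1))) = -361*(-176 + (-12 - 3)) = -361*(-176 - 15) = -361*(-191) = 68951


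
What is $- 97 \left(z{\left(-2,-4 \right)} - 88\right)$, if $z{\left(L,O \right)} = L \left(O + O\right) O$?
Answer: $14744$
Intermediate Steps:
$z{\left(L,O \right)} = 2 L O^{2}$ ($z{\left(L,O \right)} = L 2 O O = L 2 O^{2} = 2 L O^{2}$)
$- 97 \left(z{\left(-2,-4 \right)} - 88\right) = - 97 \left(2 \left(-2\right) \left(-4\right)^{2} - 88\right) = - 97 \left(2 \left(-2\right) 16 - 88\right) = - 97 \left(-64 - 88\right) = \left(-97\right) \left(-152\right) = 14744$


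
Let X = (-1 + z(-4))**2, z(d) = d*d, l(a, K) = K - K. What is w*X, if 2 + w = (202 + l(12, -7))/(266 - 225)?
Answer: 27000/41 ≈ 658.54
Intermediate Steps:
l(a, K) = 0
z(d) = d**2
w = 120/41 (w = -2 + (202 + 0)/(266 - 225) = -2 + 202/41 = 120/41 ≈ 2.9268)
X = 225 (X = (-1 + (-4)**2)**2 = (-1 + 16)**2 = 15**2 = 225)
w*X = (120/41)*225 = 27000/41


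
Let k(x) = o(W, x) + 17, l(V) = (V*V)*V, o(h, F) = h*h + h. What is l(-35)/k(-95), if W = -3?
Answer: -42875/23 ≈ -1864.1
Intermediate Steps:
o(h, F) = h + h² (o(h, F) = h² + h = h + h²)
l(V) = V³ (l(V) = V²*V = V³)
k(x) = 23 (k(x) = -3*(1 - 3) + 17 = -3*(-2) + 17 = 6 + 17 = 23)
l(-35)/k(-95) = (-35)³/23 = -42875*1/23 = -42875/23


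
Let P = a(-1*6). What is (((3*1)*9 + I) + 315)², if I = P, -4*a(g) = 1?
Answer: 1868689/16 ≈ 1.1679e+5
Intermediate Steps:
a(g) = -¼ (a(g) = -¼*1 = -¼)
P = -¼ ≈ -0.25000
I = -¼ ≈ -0.25000
(((3*1)*9 + I) + 315)² = (((3*1)*9 - ¼) + 315)² = ((3*9 - ¼) + 315)² = ((27 - ¼) + 315)² = (107/4 + 315)² = (1367/4)² = 1868689/16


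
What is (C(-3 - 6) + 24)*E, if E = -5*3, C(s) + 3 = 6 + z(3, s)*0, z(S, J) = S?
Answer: -405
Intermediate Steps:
C(s) = 3 (C(s) = -3 + (6 + 3*0) = -3 + (6 + 0) = -3 + 6 = 3)
E = -15
(C(-3 - 6) + 24)*E = (3 + 24)*(-15) = 27*(-15) = -405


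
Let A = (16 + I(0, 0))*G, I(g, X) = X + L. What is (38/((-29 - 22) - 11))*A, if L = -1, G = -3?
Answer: 855/31 ≈ 27.581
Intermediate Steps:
I(g, X) = -1 + X (I(g, X) = X - 1 = -1 + X)
A = -45 (A = (16 + (-1 + 0))*(-3) = (16 - 1)*(-3) = 15*(-3) = -45)
(38/((-29 - 22) - 11))*A = (38/((-29 - 22) - 11))*(-45) = (38/(-51 - 11))*(-45) = (38/(-62))*(-45) = (38*(-1/62))*(-45) = -19/31*(-45) = 855/31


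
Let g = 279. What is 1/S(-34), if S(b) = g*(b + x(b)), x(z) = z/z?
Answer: -1/9207 ≈ -0.00010861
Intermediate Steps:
x(z) = 1
S(b) = 279 + 279*b (S(b) = 279*(b + 1) = 279*(1 + b) = 279 + 279*b)
1/S(-34) = 1/(279 + 279*(-34)) = 1/(279 - 9486) = 1/(-9207) = -1/9207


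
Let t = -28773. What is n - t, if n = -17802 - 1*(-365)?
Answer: 11336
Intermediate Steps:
n = -17437 (n = -17802 + 365 = -17437)
n - t = -17437 - 1*(-28773) = -17437 + 28773 = 11336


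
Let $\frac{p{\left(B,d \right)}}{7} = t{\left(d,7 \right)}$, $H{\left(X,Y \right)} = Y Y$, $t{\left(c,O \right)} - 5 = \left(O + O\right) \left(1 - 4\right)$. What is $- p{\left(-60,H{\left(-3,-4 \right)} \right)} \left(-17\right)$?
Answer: $-4403$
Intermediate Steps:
$t{\left(c,O \right)} = 5 - 6 O$ ($t{\left(c,O \right)} = 5 + \left(O + O\right) \left(1 - 4\right) = 5 + 2 O \left(-3\right) = 5 - 6 O$)
$H{\left(X,Y \right)} = Y^{2}$
$p{\left(B,d \right)} = -259$ ($p{\left(B,d \right)} = 7 \left(5 - 42\right) = 7 \left(-37\right) = -259$)
$- p{\left(-60,H{\left(-3,-4 \right)} \right)} \left(-17\right) = - \left(-259\right) \left(-17\right) = \left(-1\right) 4403 = -4403$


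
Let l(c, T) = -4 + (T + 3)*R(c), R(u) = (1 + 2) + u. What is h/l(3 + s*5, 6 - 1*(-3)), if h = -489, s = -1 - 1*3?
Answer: 489/172 ≈ 2.8430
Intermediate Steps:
s = -4 (s = -1 - 3 = -4)
R(u) = 3 + u
l(c, T) = -4 + (3 + T)*(3 + c) (l(c, T) = -4 + (T + 3)*(3 + c) = -4 + (3 + T)*(3 + c))
h/l(3 + s*5, 6 - 1*(-3)) = -489/(5 + 3*(3 - 4*5) + (6 - 1*(-3))*(3 + (3 - 4*5))) = -489/(5 + 3*(3 - 20) + (6 + 3)*(3 + (3 - 20))) = -489/(5 + 3*(-17) + 9*(3 - 17)) = -489/(5 - 51 + 9*(-14)) = -489/(5 - 51 - 126) = -489/(-172) = -489*(-1/172) = 489/172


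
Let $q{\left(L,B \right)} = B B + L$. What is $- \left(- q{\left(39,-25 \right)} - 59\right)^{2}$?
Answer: $-522729$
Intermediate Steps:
$q{\left(L,B \right)} = L + B^{2}$ ($q{\left(L,B \right)} = B^{2} + L = L + B^{2}$)
$- \left(- q{\left(39,-25 \right)} - 59\right)^{2} = - \left(- (39 + \left(-25\right)^{2}) - 59\right)^{2} = - \left(- (39 + 625) - 59\right)^{2} = - \left(\left(-1\right) 664 - 59\right)^{2} = - \left(-664 - 59\right)^{2} = - \left(-723\right)^{2} = \left(-1\right) 522729 = -522729$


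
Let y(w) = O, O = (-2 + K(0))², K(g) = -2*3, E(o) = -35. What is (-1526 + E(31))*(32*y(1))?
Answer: -3196928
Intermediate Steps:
K(g) = -6
O = 64 (O = (-2 - 6)² = (-8)² = 64)
y(w) = 64
(-1526 + E(31))*(32*y(1)) = (-1526 - 35)*(32*64) = -1561*2048 = -3196928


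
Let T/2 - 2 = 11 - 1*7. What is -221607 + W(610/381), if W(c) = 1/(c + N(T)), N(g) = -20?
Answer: -1553465451/7010 ≈ -2.2161e+5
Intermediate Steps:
T = 12 (T = 4 + 2*(11 - 1*7) = 4 + 2*(11 - 7) = 4 + 2*4 = 4 + 8 = 12)
W(c) = 1/(-20 + c) (W(c) = 1/(c - 20) = 1/(-20 + c))
-221607 + W(610/381) = -221607 + 1/(-20 + 610/381) = -221607 + 1/(-7010/381) = -221607 - 381/7010 = -1553465451/7010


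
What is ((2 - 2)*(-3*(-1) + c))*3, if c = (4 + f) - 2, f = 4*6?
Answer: 0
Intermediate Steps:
f = 24
c = 26 (c = (4 + 24) - 2 = 28 - 2 = 26)
((2 - 2)*(-3*(-1) + c))*3 = ((2 - 2)*(-3*(-1) + 26))*3 = (0*(3 + 26))*3 = (0*29)*3 = 0*3 = 0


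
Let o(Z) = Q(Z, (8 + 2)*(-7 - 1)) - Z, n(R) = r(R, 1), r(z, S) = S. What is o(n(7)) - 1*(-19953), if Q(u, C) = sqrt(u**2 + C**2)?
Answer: 19952 + sqrt(6401) ≈ 20032.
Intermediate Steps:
n(R) = 1
Q(u, C) = sqrt(C**2 + u**2)
o(Z) = sqrt(6400 + Z**2) - Z (o(Z) = sqrt(((8 + 2)*(-7 - 1))**2 + Z**2) - Z = sqrt((10*(-8))**2 + Z**2) - Z = sqrt((-80)**2 + Z**2) - Z = sqrt(6400 + Z**2) - Z)
o(n(7)) - 1*(-19953) = (sqrt(6400 + 1**2) - 1*1) - 1*(-19953) = (sqrt(6400 + 1) - 1) + 19953 = (sqrt(6401) - 1) + 19953 = (-1 + sqrt(6401)) + 19953 = 19952 + sqrt(6401)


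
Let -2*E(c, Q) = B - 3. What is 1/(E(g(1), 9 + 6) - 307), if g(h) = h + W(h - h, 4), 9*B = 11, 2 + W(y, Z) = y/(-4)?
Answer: -9/2755 ≈ -0.0032668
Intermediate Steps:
W(y, Z) = -2 - y/4 (W(y, Z) = -2 + y/(-4) = -2 + y*(-1/4) = -2 - y/4)
B = 11/9 (B = (1/9)*11 = 11/9 ≈ 1.2222)
g(h) = -2 + h (g(h) = h + (-2 - (h - h)/4) = h + (-2 - 1/4*0) = h + (-2 + 0) = h - 2 = -2 + h)
E(c, Q) = 8/9 (E(c, Q) = -(11/9 - 3)/2 = -1/2*(-16/9) = 8/9)
1/(E(g(1), 9 + 6) - 307) = 1/(8/9 - 307) = 1/(-2755/9) = -9/2755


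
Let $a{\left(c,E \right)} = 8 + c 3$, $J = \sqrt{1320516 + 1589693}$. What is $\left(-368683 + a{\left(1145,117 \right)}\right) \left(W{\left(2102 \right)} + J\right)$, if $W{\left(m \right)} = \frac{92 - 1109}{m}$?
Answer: $\frac{185724540}{1051} - 365240 \sqrt{2910209} \approx -6.229 \cdot 10^{8}$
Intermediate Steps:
$J = \sqrt{2910209} \approx 1705.9$
$a{\left(c,E \right)} = 8 + 3 c$
$W{\left(m \right)} = - \frac{1017}{m}$
$\left(-368683 + a{\left(1145,117 \right)}\right) \left(W{\left(2102 \right)} + J\right) = \left(-368683 + \left(8 + 3 \cdot 1145\right)\right) \left(- \frac{1017}{2102} + \sqrt{2910209}\right) = \left(-368683 + \left(8 + 3435\right)\right) \left(\left(-1017\right) \frac{1}{2102} + \sqrt{2910209}\right) = \left(-368683 + 3443\right) \left(- \frac{1017}{2102} + \sqrt{2910209}\right) = - 365240 \left(- \frac{1017}{2102} + \sqrt{2910209}\right) = \frac{185724540}{1051} - 365240 \sqrt{2910209}$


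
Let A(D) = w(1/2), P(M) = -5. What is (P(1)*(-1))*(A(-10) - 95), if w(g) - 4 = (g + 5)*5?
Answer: -635/2 ≈ -317.50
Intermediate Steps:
w(g) = 29 + 5*g (w(g) = 4 + (g + 5)*5 = 4 + (5 + g)*5 = 4 + (25 + 5*g) = 29 + 5*g)
A(D) = 63/2 (A(D) = 29 + 5/2 = 63/2)
(P(1)*(-1))*(A(-10) - 95) = (-5*(-1))*(63/2 - 95) = 5*(-127/2) = -635/2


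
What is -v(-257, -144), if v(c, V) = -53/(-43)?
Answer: -53/43 ≈ -1.2326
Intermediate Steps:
v(c, V) = 53/43 (v(c, V) = -53*(-1/43) = 53/43)
-v(-257, -144) = -1*53/43 = -53/43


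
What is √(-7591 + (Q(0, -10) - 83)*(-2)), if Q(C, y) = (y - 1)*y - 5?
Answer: I*√7635 ≈ 87.379*I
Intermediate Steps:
Q(C, y) = -5 + y*(-1 + y) (Q(C, y) = (-1 + y)*y - 5 = y*(-1 + y) - 5 = -5 + y*(-1 + y))
√(-7591 + (Q(0, -10) - 83)*(-2)) = √(-7591 + ((-5 + (-10)² - 1*(-10)) - 83)*(-2)) = √(-7591 + ((-5 + 100 + 10) - 83)*(-2)) = √(-7591 + (105 - 83)*(-2)) = √(-7591 + 22*(-2)) = √(-7591 - 44) = √(-7635) = I*√7635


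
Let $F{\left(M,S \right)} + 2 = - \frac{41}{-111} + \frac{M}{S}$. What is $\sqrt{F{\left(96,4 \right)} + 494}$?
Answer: $\frac{\sqrt{6362187}}{111} \approx 22.724$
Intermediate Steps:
$F{\left(M,S \right)} = - \frac{181}{111} + \frac{M}{S}$ ($F{\left(M,S \right)} = -2 + \left(- \frac{41}{-111} + \frac{M}{S}\right) = -2 + \left(\left(-41\right) \left(- \frac{1}{111}\right) + \frac{M}{S}\right) = -2 + \left(\frac{41}{111} + \frac{M}{S}\right) = - \frac{181}{111} + \frac{M}{S}$)
$\sqrt{F{\left(96,4 \right)} + 494} = \sqrt{\left(- \frac{181}{111} + \frac{96}{4}\right) + 494} = \sqrt{\left(- \frac{181}{111} + 96 \cdot \frac{1}{4}\right) + 494} = \sqrt{\left(- \frac{181}{111} + 24\right) + 494} = \sqrt{\frac{2483}{111} + 494} = \sqrt{\frac{57317}{111}} = \frac{\sqrt{6362187}}{111}$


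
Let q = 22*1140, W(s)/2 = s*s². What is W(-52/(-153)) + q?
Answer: 89826232376/3581577 ≈ 25080.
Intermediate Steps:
W(s) = 2*s³ (W(s) = 2*(s*s²) = 2*s³)
q = 25080
W(-52/(-153)) + q = 2*(-52/(-153))³ + 25080 = 2*(-52*(-1/153))³ + 25080 = 2*(52/153)³ + 25080 = 2*(140608/3581577) + 25080 = 281216/3581577 + 25080 = 89826232376/3581577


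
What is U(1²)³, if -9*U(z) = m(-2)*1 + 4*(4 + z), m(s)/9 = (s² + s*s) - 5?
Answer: -103823/729 ≈ -142.42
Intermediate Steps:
m(s) = -45 + 18*s² (m(s) = 9*((s² + s*s) - 5) = 9*((s² + s²) - 5) = 9*(2*s² - 5) = 9*(-5 + 2*s²) = -45 + 18*s²)
U(z) = -43/9 - 4*z/9 (U(z) = -((-45 + 18*(-2)²)*1 + 4*(4 + z))/9 = -((-45 + 18*4)*1 + (16 + 4*z))/9 = -((-45 + 72)*1 + (16 + 4*z))/9 = -(27*1 + (16 + 4*z))/9 = -(27 + (16 + 4*z))/9 = -(43 + 4*z)/9 = -43/9 - 4*z/9)
U(1²)³ = (-43/9 - 4/9*1²)³ = (-43/9 - 4/9*1)³ = (-43/9 - 4/9)³ = (-47/9)³ = -103823/729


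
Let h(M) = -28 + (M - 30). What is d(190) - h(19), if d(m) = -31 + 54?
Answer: 62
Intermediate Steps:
h(M) = -58 + M (h(M) = -28 + (-30 + M) = -58 + M)
d(m) = 23
d(190) - h(19) = 23 - (-58 + 19) = 23 - 1*(-39) = 23 + 39 = 62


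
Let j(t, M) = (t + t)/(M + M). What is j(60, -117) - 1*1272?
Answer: -49628/39 ≈ -1272.5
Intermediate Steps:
j(t, M) = t/M (j(t, M) = (2*t)/((2*M)) = (2*t)*(1/(2*M)) = t/M)
j(60, -117) - 1*1272 = 60/(-117) - 1*1272 = 60*(-1/117) - 1272 = -20/39 - 1272 = -49628/39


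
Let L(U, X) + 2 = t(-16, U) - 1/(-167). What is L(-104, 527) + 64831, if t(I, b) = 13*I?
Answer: 10791708/167 ≈ 64621.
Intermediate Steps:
L(U, X) = -35069/167 (L(U, X) = -2 + (13*(-16) - 1/(-167)) = -2 + (-208 - 1*(-1/167)) = -2 + (-208 + 1/167) = -2 - 34735/167 = -35069/167)
L(-104, 527) + 64831 = -35069/167 + 64831 = 10791708/167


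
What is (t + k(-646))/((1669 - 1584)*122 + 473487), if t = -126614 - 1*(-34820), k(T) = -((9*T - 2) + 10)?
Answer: -85988/483857 ≈ -0.17771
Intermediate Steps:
k(T) = -8 - 9*T (k(T) = -((-2 + 9*T) + 10) = -(8 + 9*T) = -8 - 9*T)
t = -91794 (t = -126614 + 34820 = -91794)
(t + k(-646))/((1669 - 1584)*122 + 473487) = (-91794 + (-8 - 9*(-646)))/((1669 - 1584)*122 + 473487) = (-91794 + (-8 + 5814))/(85*122 + 473487) = (-91794 + 5806)/(10370 + 473487) = -85988/483857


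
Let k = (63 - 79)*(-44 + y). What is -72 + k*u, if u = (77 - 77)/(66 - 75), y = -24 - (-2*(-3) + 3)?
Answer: -72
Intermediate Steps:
y = -33 (y = -24 - (6 + 3) = -24 - 1*9 = -24 - 9 = -33)
k = 1232 (k = (63 - 79)*(-44 - 33) = -16*(-77) = 1232)
u = 0 (u = 0/(-9) = 0*(-⅑) = 0)
-72 + k*u = -72 + 1232*0 = -72 + 0 = -72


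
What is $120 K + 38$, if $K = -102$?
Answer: $-12202$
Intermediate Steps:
$120 K + 38 = 120 \left(-102\right) + 38 = -12240 + 38 = -12202$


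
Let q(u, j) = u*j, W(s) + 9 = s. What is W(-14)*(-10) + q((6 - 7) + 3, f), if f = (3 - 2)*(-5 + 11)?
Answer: 242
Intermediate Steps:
f = 6 (f = 1*6 = 6)
W(s) = -9 + s
q(u, j) = j*u
W(-14)*(-10) + q((6 - 7) + 3, f) = (-9 - 14)*(-10) + 6*((6 - 7) + 3) = -23*(-10) + 6*(-1 + 3) = 230 + 6*2 = 230 + 12 = 242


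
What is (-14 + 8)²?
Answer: 36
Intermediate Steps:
(-14 + 8)² = (-6)² = 36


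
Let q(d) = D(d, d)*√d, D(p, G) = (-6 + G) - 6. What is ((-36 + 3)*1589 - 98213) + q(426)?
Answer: -150650 + 414*√426 ≈ -1.4211e+5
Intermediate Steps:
D(p, G) = -12 + G
q(d) = √d*(-12 + d) (q(d) = (-12 + d)*√d = √d*(-12 + d))
((-36 + 3)*1589 - 98213) + q(426) = ((-36 + 3)*1589 - 98213) + √426*(-12 + 426) = (-33*1589 - 98213) + √426*414 = (-52437 - 98213) + 414*√426 = -150650 + 414*√426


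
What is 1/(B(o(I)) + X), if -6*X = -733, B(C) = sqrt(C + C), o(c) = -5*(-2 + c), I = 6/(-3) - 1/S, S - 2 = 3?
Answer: 4398/535777 - 36*sqrt(42)/535777 ≈ 0.0077732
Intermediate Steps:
S = 5 (S = 2 + 3 = 5)
I = -11/5 (I = 6/(-3) - 1/5 = 6*(-1/3) - 1*1/5 = -2 - 1/5 = -11/5 ≈ -2.2000)
o(c) = 10 - 5*c
B(C) = sqrt(2)*sqrt(C) (B(C) = sqrt(2*C) = sqrt(2)*sqrt(C))
X = 733/6 (X = -1/6*(-733) = 733/6 ≈ 122.17)
1/(B(o(I)) + X) = 1/(sqrt(2)*sqrt(10 - 5*(-11/5)) + 733/6) = 1/(sqrt(2)*sqrt(10 + 11) + 733/6) = 1/(sqrt(2)*sqrt(21) + 733/6) = 1/(sqrt(42) + 733/6) = 1/(733/6 + sqrt(42))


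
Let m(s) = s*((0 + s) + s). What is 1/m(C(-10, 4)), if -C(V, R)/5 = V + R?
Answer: 1/1800 ≈ 0.00055556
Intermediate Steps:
C(V, R) = -5*R - 5*V (C(V, R) = -5*(V + R) = -5*(R + V) = -5*R - 5*V)
m(s) = 2*s² (m(s) = s*(s + s) = s*(2*s) = 2*s²)
1/m(C(-10, 4)) = 1/(2*(-5*4 - 5*(-10))²) = 1/(2*(-20 + 50)²) = 1/(2*30²) = 1/(2*900) = 1/1800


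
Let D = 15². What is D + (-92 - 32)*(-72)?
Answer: 9153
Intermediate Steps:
D = 225
D + (-92 - 32)*(-72) = 225 + (-92 - 32)*(-72) = 225 - 124*(-72) = 225 + 8928 = 9153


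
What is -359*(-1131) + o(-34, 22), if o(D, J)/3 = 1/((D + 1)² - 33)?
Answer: 142922209/352 ≈ 4.0603e+5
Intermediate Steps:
o(D, J) = 3/(-33 + (1 + D)²) (o(D, J) = 3/((D + 1)² - 33) = 3/((1 + D)² - 33) = 3/(-33 + (1 + D)²))
-359*(-1131) + o(-34, 22) = -359*(-1131) + 3/(-33 + (1 - 34)²) = 406029 + 3/(-33 + (-33)²) = 406029 + 3/(-33 + 1089) = 406029 + 3/1056 = 406029 + 3*(1/1056) = 406029 + 1/352 = 142922209/352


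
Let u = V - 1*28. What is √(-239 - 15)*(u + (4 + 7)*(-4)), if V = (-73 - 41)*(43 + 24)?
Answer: -7710*I*√254 ≈ -1.2288e+5*I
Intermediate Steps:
V = -7638 (V = -114*67 = -7638)
u = -7666 (u = -7638 - 1*28 = -7638 - 28 = -7666)
√(-239 - 15)*(u + (4 + 7)*(-4)) = √(-239 - 15)*(-7666 + (4 + 7)*(-4)) = √(-254)*(-7666 + 11*(-4)) = (I*√254)*(-7666 - 44) = (I*√254)*(-7710) = -7710*I*√254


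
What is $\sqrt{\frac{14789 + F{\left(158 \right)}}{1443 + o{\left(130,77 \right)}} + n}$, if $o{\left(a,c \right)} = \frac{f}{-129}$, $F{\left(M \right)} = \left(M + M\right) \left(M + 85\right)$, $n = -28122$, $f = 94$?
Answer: $\frac{i \sqrt{19821741218301}}{26579} \approx 167.51 i$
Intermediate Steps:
$F{\left(M \right)} = 2 M \left(85 + M\right)$
$o{\left(a,c \right)} = - \frac{94}{129}$ ($o{\left(a,c \right)} = \frac{94}{-129} = 94 \left(- \frac{1}{129}\right) = - \frac{94}{129}$)
$\sqrt{\frac{14789 + F{\left(158 \right)}}{1443 + o{\left(130,77 \right)}} + n} = \sqrt{\frac{14789 + 2 \cdot 158 \left(85 + 158\right)}{1443 - \frac{94}{129}} - 28122} = \sqrt{\frac{14789 + 2 \cdot 158 \cdot 243}{\frac{186053}{129}} - 28122} = \sqrt{\left(14789 + 76788\right) \frac{129}{186053} - 28122} = \sqrt{91577 \cdot \frac{129}{186053} - 28122} = \sqrt{\frac{11813433}{186053} - 28122} = \sqrt{- \frac{5220369033}{186053}} = \frac{i \sqrt{19821741218301}}{26579}$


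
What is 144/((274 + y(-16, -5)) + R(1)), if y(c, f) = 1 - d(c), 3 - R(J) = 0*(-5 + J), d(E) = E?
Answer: 24/49 ≈ 0.48980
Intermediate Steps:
R(J) = 3 (R(J) = 3 - 0*(-5 + J) = 3 - 1*0 = 3 + 0 = 3)
y(c, f) = 1 - c
144/((274 + y(-16, -5)) + R(1)) = 144/((274 + (1 - 1*(-16))) + 3) = 144/((274 + (1 + 16)) + 3) = 144/((274 + 17) + 3) = 144/(291 + 3) = 144/294 = 144*(1/294) = 24/49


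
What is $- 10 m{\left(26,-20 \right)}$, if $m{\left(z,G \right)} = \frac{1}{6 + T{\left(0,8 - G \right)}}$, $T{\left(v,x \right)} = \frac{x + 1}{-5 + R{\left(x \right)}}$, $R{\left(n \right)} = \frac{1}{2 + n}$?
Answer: $- \frac{745}{12} \approx -62.083$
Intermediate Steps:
$T{\left(v,x \right)} = \frac{1 + x}{-5 + \frac{1}{2 + x}}$ ($T{\left(v,x \right)} = \frac{x + 1}{-5 + \frac{1}{2 + x}} = \frac{1 + x}{-5 + \frac{1}{2 + x}}$)
$m{\left(z,G \right)} = \frac{1}{6 - \frac{\left(9 - G\right) \left(10 - G\right)}{49 - 5 G}}$ ($m{\left(z,G \right)} = \frac{1}{6 - \frac{\left(1 - \left(-8 + G\right)\right) \left(2 - \left(-8 + G\right)\right)}{9 + 5 \left(8 - G\right)}} = \frac{1}{6 - \frac{\left(9 - G\right) \left(10 - G\right)}{9 - \left(-40 + 5 G\right)}} = \frac{1}{6 - \frac{\left(9 - G\right) \left(10 - G\right)}{49 - 5 G}}$)
$- 10 m{\left(26,-20 \right)} = - 10 \frac{-49 + 5 \left(-20\right)}{-204 + \left(-20\right)^{2} + 11 \left(-20\right)} = - 10 \frac{-49 - 100}{-204 + 400 - 220} = - 10 \frac{1}{-24} \left(-149\right) = - 10 \left(\left(- \frac{1}{24}\right) \left(-149\right)\right) = \left(-10\right) \frac{149}{24} = - \frac{745}{12}$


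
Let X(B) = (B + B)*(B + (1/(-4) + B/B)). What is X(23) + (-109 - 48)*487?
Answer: -150733/2 ≈ -75367.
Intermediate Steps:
X(B) = 2*B*(¾ + B) (X(B) = (2*B)*(B + (1*(-¼) + 1)) = (2*B)*(B + (-¼ + 1)) = (2*B)*(B + ¾) = (2*B)*(¾ + B) = 2*B*(¾ + B))
X(23) + (-109 - 48)*487 = (½)*23*(3 + 4*23) + (-109 - 48)*487 = (½)*23*(3 + 92) - 157*487 = (½)*23*95 - 76459 = 2185/2 - 76459 = -150733/2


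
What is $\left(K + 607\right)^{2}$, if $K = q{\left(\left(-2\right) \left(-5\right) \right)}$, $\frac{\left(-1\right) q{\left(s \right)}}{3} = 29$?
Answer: $270400$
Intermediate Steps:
$q{\left(s \right)} = -87$ ($q{\left(s \right)} = \left(-3\right) 29 = -87$)
$K = -87$
$\left(K + 607\right)^{2} = \left(-87 + 607\right)^{2} = 520^{2} = 270400$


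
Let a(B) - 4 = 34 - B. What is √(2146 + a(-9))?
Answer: √2193 ≈ 46.829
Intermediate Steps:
a(B) = 38 - B (a(B) = 4 + (34 - B) = 38 - B)
√(2146 + a(-9)) = √(2146 + (38 - 1*(-9))) = √(2146 + (38 + 9)) = √(2146 + 47) = √2193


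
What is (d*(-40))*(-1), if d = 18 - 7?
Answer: 440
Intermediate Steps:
d = 11
(d*(-40))*(-1) = (11*(-40))*(-1) = -440*(-1) = 440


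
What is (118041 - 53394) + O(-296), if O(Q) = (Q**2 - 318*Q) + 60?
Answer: 246451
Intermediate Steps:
O(Q) = 60 + Q**2 - 318*Q
(118041 - 53394) + O(-296) = (118041 - 53394) + (60 + (-296)**2 - 318*(-296)) = 64647 + (60 + 87616 + 94128) = 64647 + 181804 = 246451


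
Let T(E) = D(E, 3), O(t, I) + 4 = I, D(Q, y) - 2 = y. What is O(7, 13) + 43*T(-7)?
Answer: 224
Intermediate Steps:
D(Q, y) = 2 + y
O(t, I) = -4 + I
T(E) = 5 (T(E) = 2 + 3 = 5)
O(7, 13) + 43*T(-7) = (-4 + 13) + 43*5 = 9 + 215 = 224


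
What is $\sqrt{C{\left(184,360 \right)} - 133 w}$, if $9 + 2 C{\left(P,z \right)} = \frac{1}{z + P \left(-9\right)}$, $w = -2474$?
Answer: $\frac{\sqrt{1705730398}}{72} \approx 573.62$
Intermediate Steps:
$C{\left(P,z \right)} = - \frac{9}{2} + \frac{1}{2 \left(z - 9 P\right)}$ ($C{\left(P,z \right)} = - \frac{9}{2} + \frac{1}{2 \left(z + P \left(-9\right)\right)} = - \frac{9}{2} + \frac{1}{2 \left(z - 9 P\right)}$)
$\sqrt{C{\left(184,360 \right)} - 133 w} = \sqrt{\frac{-1 - 14904 + 9 \cdot 360}{2 \left(\left(-1\right) 360 + 9 \cdot 184\right)} - -329042} = \sqrt{\frac{-1 - 14904 + 3240}{2 \left(-360 + 1656\right)} + 329042} = \sqrt{\frac{1}{2} \cdot \frac{1}{1296} \left(-11665\right) + 329042} = \sqrt{- \frac{11665}{2592} + 329042} = \sqrt{\frac{852865199}{2592}} = \frac{\sqrt{1705730398}}{72}$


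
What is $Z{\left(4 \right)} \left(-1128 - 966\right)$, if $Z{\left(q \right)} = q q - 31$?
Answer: $31410$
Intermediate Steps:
$Z{\left(q \right)} = -31 + q^{2}$ ($Z{\left(q \right)} = q^{2} - 31 = -31 + q^{2}$)
$Z{\left(4 \right)} \left(-1128 - 966\right) = \left(-31 + 4^{2}\right) \left(-1128 - 966\right) = \left(-31 + 16\right) \left(-2094\right) = \left(-15\right) \left(-2094\right) = 31410$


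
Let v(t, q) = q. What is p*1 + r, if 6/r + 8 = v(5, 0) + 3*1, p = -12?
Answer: -66/5 ≈ -13.200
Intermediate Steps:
r = -6/5 (r = 6/(-8 + (0 + 3*1)) = 6/(-8 + (0 + 3)) = 6/(-8 + 3) = 6/(-5) = 6*(-1/5) = -6/5 ≈ -1.2000)
p*1 + r = -12*1 - 6/5 = -12 - 6/5 = -66/5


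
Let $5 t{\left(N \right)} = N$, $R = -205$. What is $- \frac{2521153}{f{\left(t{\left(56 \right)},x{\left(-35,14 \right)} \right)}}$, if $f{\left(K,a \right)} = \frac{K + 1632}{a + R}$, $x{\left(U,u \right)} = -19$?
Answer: $\frac{352961420}{1027} \approx 3.4368 \cdot 10^{5}$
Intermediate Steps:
$t{\left(N \right)} = \frac{N}{5}$
$f{\left(K,a \right)} = \frac{1632 + K}{-205 + a}$ ($f{\left(K,a \right)} = \frac{K + 1632}{a - 205} = \frac{1632 + K}{-205 + a}$)
$- \frac{2521153}{f{\left(t{\left(56 \right)},x{\left(-35,14 \right)} \right)}} = - \frac{2521153}{\frac{1}{-205 - 19} \left(1632 + \frac{1}{5} \cdot 56\right)} = - \frac{2521153}{\frac{1}{-224} \left(1632 + \frac{56}{5}\right)} = - \frac{2521153}{\left(- \frac{1}{224}\right) \frac{8216}{5}} = - \frac{2521153}{- \frac{1027}{140}} = \left(-2521153\right) \left(- \frac{140}{1027}\right) = \frac{352961420}{1027}$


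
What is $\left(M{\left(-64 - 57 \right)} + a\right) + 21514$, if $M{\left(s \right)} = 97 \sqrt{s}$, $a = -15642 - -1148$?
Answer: $7020 + 1067 i \approx 7020.0 + 1067.0 i$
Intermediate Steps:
$a = -14494$ ($a = -15642 + 1148 = -14494$)
$\left(M{\left(-64 - 57 \right)} + a\right) + 21514 = \left(97 \sqrt{-64 - 57} - 14494\right) + 21514 = \left(97 \sqrt{-121} - 14494\right) + 21514 = \left(97 \cdot 11 i - 14494\right) + 21514 = \left(1067 i - 14494\right) + 21514 = \left(-14494 + 1067 i\right) + 21514 = 7020 + 1067 i$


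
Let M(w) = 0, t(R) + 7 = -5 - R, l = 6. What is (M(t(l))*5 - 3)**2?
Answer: 9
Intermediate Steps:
t(R) = -12 - R (t(R) = -7 + (-5 - R) = -12 - R)
(M(t(l))*5 - 3)**2 = (0*5 - 3)**2 = (0 - 3)**2 = (-3)**2 = 9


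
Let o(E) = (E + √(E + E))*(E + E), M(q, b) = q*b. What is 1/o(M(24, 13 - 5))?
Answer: 1/72960 - √6/1751040 ≈ 1.2307e-5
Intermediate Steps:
M(q, b) = b*q
o(E) = 2*E*(E + √2*√E) (o(E) = (E + √(2*E))*(2*E) = (E + √2*√E)*(2*E) = 2*E*(E + √2*√E))
1/o(M(24, 13 - 5)) = 1/(2*((13 - 5)*24)² + 2*√2*((13 - 5)*24)^(3/2)) = 1/(2*(8*24)² + 2*√2*(8*24)^(3/2)) = 1/(2*192² + 2*√2*192^(3/2)) = 1/(2*36864 + 2*√2*(1536*√3)) = 1/(73728 + 3072*√6)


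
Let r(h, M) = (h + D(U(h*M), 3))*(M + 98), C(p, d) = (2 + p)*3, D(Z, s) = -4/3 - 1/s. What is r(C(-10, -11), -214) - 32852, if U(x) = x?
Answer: -89624/3 ≈ -29875.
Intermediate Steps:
D(Z, s) = -4/3 - 1/s (D(Z, s) = -4*⅓ - 1/s = -4/3 - 1/s)
C(p, d) = 6 + 3*p
r(h, M) = (98 + M)*(-5/3 + h) (r(h, M) = (h + (-4/3 - 1/3))*(M + 98) = (h + (-4/3 - 1*⅓))*(98 + M) = (h + (-4/3 - ⅓))*(98 + M) = (h - 5/3)*(98 + M) = (-5/3 + h)*(98 + M) = (98 + M)*(-5/3 + h))
r(C(-10, -11), -214) - 32852 = (-490/3 + 98*(6 + 3*(-10)) - 5/3*(-214) - 214*(6 + 3*(-10))) - 32852 = (-490/3 + 98*(6 - 30) + 1070/3 - 214*(6 - 30)) - 32852 = (-490/3 + 98*(-24) + 1070/3 - 214*(-24)) - 32852 = (-490/3 - 2352 + 1070/3 + 5136) - 32852 = 8932/3 - 32852 = -89624/3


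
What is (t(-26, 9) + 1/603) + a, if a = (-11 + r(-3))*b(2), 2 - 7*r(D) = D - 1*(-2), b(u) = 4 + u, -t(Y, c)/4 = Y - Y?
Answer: -267725/4221 ≈ -63.427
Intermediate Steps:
t(Y, c) = 0 (t(Y, c) = -4*(Y - Y) = -4*0 = 0)
r(D) = -D/7 (r(D) = 2/7 - (D - 1*(-2))/7 = 2/7 - (D + 2)/7 = 2/7 - (2 + D)/7 = 2/7 + (-2/7 - D/7) = -D/7)
a = -444/7 (a = (-11 - ⅐*(-3))*(4 + 2) = (-11 + 3/7)*6 = -74/7*6 = -444/7 ≈ -63.429)
(t(-26, 9) + 1/603) + a = (0 + 1/603) - 444/7 = 1/603 - 444/7 = -267725/4221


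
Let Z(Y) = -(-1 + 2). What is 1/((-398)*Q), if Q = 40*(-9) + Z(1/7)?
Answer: 1/143678 ≈ 6.9600e-6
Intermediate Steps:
Z(Y) = -1 (Z(Y) = -1*1 = -1)
Q = -361 (Q = 40*(-9) - 1 = -360 - 1 = -361)
1/((-398)*Q) = 1/(-398*(-361)) = -1/398*(-1/361) = 1/143678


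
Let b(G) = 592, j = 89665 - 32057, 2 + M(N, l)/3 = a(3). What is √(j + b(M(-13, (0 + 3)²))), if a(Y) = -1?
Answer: 10*√582 ≈ 241.25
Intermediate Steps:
M(N, l) = -9 (M(N, l) = -6 + 3*(-1) = -6 - 3 = -9)
j = 57608
√(j + b(M(-13, (0 + 3)²))) = √(57608 + 592) = √58200 = 10*√582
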